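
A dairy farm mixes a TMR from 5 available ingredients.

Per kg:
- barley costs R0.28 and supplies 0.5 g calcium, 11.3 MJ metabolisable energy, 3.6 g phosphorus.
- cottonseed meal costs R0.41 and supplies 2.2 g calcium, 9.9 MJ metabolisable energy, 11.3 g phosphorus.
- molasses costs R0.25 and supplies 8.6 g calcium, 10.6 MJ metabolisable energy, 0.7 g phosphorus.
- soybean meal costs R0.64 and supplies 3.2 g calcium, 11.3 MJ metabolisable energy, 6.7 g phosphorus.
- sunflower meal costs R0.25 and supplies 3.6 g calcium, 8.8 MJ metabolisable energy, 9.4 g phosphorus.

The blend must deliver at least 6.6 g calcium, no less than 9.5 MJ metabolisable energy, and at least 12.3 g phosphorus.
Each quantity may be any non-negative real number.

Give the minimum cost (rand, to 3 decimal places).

Treat it as an LP. Let x1 = kg of barley, x2 = kg of cottonseed meal, x3 = kg of molasses, x4 = kg of soybean meal, x5 = kg of sunflower meal.
Minimise 0.28x1 + 0.41x2 + 0.25x3 + 0.64x4 + 0.25x5 with:
  0.5x1 + 2.2x2 + 8.6x3 + 3.2x4 + 3.6x5 ≥ 6.6   (calcium)
  11.3x1 + 9.9x2 + 10.6x3 + 11.3x4 + 8.8x5 ≥ 9.5   (metabolisable energy)
  3.6x1 + 11.3x2 + 0.7x3 + 6.7x4 + 9.4x5 ≥ 12.3   (phosphorus)
  x1, x2, x3, x4, x5 ≥ 0.
The cheapest feasible vertex uses only molasses, sunflower meal; barley, cottonseed meal, soybean meal are not used. There the calcium and phosphorus constraints are tight.
So molasses = 0.2268 kg, sunflower meal = 1.292 kg.
Cost = 0.25·0.2268 + 0.25·1.292 = 0.37970.

R0.380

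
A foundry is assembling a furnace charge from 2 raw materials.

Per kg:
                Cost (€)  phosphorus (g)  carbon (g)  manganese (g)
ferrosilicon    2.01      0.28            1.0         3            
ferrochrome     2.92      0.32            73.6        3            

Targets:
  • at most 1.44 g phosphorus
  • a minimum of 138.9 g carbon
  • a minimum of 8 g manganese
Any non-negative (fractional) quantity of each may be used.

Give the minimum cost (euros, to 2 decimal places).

This is a linear program. Let x1 = kg of ferrosilicon, x2 = kg of ferrochrome.
Minimize 2.01x1 + 2.92x2 with:
  0.28x1 + 0.32x2 ≤ 1.44   (phosphorus)
  1x1 + 73.6x2 ≥ 138.9   (carbon)
  3x1 + 3x2 ≥ 8   (manganese)
  x1, x2 ≥ 0.
Both inputs are positive at the optimum. There the carbon and manganese constraints are tight.
That vertex is x1 = 0.7902, x2 = 1.876.
Hence cost = 2.01·0.7902 + 2.92·1.876 = €7.0662.

€7.07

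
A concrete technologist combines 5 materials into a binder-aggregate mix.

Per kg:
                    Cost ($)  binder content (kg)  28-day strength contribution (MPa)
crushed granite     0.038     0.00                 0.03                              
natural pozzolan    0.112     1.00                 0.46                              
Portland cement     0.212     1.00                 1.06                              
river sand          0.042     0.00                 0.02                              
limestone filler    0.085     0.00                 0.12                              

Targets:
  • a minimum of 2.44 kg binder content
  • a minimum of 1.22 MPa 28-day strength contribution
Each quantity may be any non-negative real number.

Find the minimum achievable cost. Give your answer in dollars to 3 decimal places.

Treat it as an LP. Let x1 = kg of crushed granite, x2 = kg of natural pozzolan, x3 = kg of Portland cement, x4 = kg of river sand, x5 = kg of limestone filler.
Minimize 0.038x1 + 0.112x2 + 0.212x3 + 0.042x4 + 0.085x5 subject to:
  1x2 + 1x3 ≥ 2.44   (binder content)
  0.03x1 + 0.46x2 + 1.06x3 + 0.02x4 + 0.12x5 ≥ 1.22   (28-day strength contribution)
  x1, x2, x3, x4, x5 ≥ 0.
At the optimum only natural pozzolan, Portland cement are positive (crushed granite, river sand, limestone filler = 0). The binder content and 28-day strength contribution requirements are met with equality.
Solving gives x2 = 2.277, x3 = 0.1627.
Total cost: 0.112·2.277 + 0.212·0.1627 = 0.28952.

$0.290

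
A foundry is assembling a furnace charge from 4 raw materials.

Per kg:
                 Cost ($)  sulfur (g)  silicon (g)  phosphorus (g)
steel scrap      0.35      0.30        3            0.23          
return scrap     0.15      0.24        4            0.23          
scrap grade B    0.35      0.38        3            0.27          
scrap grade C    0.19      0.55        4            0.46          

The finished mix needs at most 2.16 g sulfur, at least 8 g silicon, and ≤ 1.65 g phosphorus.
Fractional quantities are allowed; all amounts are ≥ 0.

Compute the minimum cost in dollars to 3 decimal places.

Set it up as a linear program. Let x1 = kg of steel scrap, x2 = kg of return scrap, x3 = kg of scrap grade B, x4 = kg of scrap grade C.
Minimise 0.35x1 + 0.15x2 + 0.35x3 + 0.19x4 with:
  0.3x1 + 0.24x2 + 0.38x3 + 0.55x4 ≤ 2.16   (sulfur)
  3x1 + 4x2 + 3x3 + 4x4 ≥ 8   (silicon)
  0.23x1 + 0.23x2 + 0.27x3 + 0.46x4 ≤ 1.65   (phosphorus)
  x1, x2, x3, x4 ≥ 0.
The minimum-cost mix takes nothing from steel scrap, scrap grade B, scrap grade C — only return scrap. There the silicon constraint is tight.
Optimal quantities: return scrap = 2 kg.
Total cost: 0.15·2 = 0.30000.

$0.300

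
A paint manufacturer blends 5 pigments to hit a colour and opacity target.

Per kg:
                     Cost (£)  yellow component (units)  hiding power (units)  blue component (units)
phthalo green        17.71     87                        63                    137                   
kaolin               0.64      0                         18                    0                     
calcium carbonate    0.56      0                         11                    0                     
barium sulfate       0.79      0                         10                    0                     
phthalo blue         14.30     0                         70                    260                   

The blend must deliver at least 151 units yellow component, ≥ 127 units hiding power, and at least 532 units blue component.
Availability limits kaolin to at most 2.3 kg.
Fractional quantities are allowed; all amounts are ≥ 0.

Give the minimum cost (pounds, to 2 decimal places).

£46.92

Treat it as an LP. Let x1 = kg of phthalo green, x2 = kg of kaolin, x3 = kg of calcium carbonate, x4 = kg of barium sulfate, x5 = kg of phthalo blue.
Minimise 17.71x1 + 0.64x2 + 0.56x3 + 0.79x4 + 14.3x5 subject to:
  87x1 ≥ 151   (yellow component)
  63x1 + 18x2 + 11x3 + 10x4 + 70x5 ≥ 127   (hiding power)
  137x1 + 260x5 ≥ 532   (blue component)
  x2 ≤ 2.3
  x1, x2, x3, x4, x5 ≥ 0.
The optimal basis is {phthalo green, phthalo blue}; kaolin, calcium carbonate, barium sulfate drop out. Binding constraints: yellow component and blue component.
That vertex is x1 = 1.7356, x5 = 1.1316.
Hence cost = 17.71·1.7356 + 14.3·1.1316 = £46.9194.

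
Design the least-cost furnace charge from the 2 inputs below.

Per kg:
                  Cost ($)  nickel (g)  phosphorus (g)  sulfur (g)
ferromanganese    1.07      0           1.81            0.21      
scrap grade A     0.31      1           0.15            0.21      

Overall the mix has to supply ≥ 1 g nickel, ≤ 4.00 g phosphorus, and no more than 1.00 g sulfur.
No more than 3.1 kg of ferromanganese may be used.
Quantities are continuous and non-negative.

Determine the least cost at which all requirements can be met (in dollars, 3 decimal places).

Let x1 = kg of ferromanganese, x2 = kg of scrap grade A.
Minimise 1.07x1 + 0.31x2 subject to:
  1x2 ≥ 1   (nickel)
  1.81x1 + 0.15x2 ≤ 4   (phosphorus)
  0.21x1 + 0.21x2 ≤ 1   (sulfur)
  x1 ≤ 3.1
  x1, x2 ≥ 0.
The minimum-cost mix takes nothing from ferromanganese — only scrap grade A. The nickel requirement is met with equality.
So scrap grade A = 1 kg.
Hence cost = 0.31·1 = $0.31000.

$0.310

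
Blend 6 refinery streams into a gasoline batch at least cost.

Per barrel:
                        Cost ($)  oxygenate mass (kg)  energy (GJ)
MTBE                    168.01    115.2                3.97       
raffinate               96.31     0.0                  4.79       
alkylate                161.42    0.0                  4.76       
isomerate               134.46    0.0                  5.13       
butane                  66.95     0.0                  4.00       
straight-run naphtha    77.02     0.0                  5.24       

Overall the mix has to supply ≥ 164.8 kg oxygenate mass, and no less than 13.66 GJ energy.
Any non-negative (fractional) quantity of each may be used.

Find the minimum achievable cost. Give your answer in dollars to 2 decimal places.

Set it up as a linear program. Let x1 = barrels of MTBE, x2 = barrels of raffinate, x3 = barrels of alkylate, x4 = barrels of isomerate, x5 = barrels of butane, x6 = barrels of straight-run naphtha.
Minimize 168.01x1 + 96.31x2 + 161.42x3 + 134.46x4 + 66.95x5 + 77.02x6 subject to:
  115.2x1 ≥ 164.8   (oxygenate mass)
  3.97x1 + 4.79x2 + 4.76x3 + 5.13x4 + 4x5 + 5.24x6 ≥ 13.66   (energy)
  x1, x2, x3, x4, x5, x6 ≥ 0.
At the optimum only MTBE, straight-run naphtha are positive (raffinate, alkylate, isomerate, butane = 0). Binding constraints: oxygenate mass and energy.
Solving gives x1 = 1.43056, x6 = 1.52303.
Total cost: 168.01·1.43056 + 77.02·1.52303 = 357.6522.

$357.65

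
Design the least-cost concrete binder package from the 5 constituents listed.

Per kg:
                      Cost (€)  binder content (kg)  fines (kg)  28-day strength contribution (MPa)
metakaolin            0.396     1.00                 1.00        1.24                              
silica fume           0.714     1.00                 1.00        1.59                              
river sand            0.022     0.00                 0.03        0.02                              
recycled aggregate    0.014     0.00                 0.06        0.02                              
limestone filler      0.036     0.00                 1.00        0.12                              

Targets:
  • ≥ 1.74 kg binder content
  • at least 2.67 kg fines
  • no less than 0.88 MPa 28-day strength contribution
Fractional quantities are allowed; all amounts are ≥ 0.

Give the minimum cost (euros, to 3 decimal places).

€0.723

Let x1 = kg of metakaolin, x2 = kg of silica fume, x3 = kg of river sand, x4 = kg of recycled aggregate, x5 = kg of limestone filler.
Minimise 0.396x1 + 0.714x2 + 0.022x3 + 0.014x4 + 0.036x5 with:
  1x1 + 1x2 ≥ 1.74   (binder content)
  1x1 + 1x2 + 0.03x3 + 0.06x4 + 1x5 ≥ 2.67   (fines)
  1.24x1 + 1.59x2 + 0.02x3 + 0.02x4 + 0.12x5 ≥ 0.88   (28-day strength contribution)
  x1, x2, x3, x4, x5 ≥ 0.
The cheapest feasible vertex uses only metakaolin, limestone filler; silica fume, river sand, recycled aggregate are not used. The binder content and fines requirements are met with equality.
That vertex is x1 = 1.74, x5 = 0.93.
Cost = 0.396·1.74 + 0.036·0.93 = 0.72252.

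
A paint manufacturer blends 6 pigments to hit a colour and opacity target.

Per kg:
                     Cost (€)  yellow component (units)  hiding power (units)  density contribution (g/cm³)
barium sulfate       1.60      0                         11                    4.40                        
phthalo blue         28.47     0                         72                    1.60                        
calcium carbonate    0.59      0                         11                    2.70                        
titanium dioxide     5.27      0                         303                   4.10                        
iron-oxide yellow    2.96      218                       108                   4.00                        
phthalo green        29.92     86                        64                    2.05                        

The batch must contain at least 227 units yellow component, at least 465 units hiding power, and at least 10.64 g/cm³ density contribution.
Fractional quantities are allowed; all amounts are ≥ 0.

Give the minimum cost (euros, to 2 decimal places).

This is a linear program. Let x1 = kg of barium sulfate, x2 = kg of phthalo blue, x3 = kg of calcium carbonate, x4 = kg of titanium dioxide, x5 = kg of iron-oxide yellow, x6 = kg of phthalo green.
Minimize 1.6x1 + 28.47x2 + 0.59x3 + 5.27x4 + 2.96x5 + 29.92x6 s.t.:
  218x5 + 86x6 ≥ 227   (yellow component)
  11x1 + 72x2 + 11x3 + 303x4 + 108x5 + 64x6 ≥ 465   (hiding power)
  4.4x1 + 1.6x2 + 2.7x3 + 4.1x4 + 4x5 + 2.05x6 ≥ 10.64   (density contribution)
  x1, x2, x3, x4, x5, x6 ≥ 0.
At the optimum only calcium carbonate, titanium dioxide, iron-oxide yellow are positive (barium sulfate, phthalo blue, phthalo green = 0). The yellow component, hiding power, density contribution requirements are met with equality.
So calcium carbonate = 0.6681 kg, titanium dioxide = 1.139 kg, iron-oxide yellow = 1.041 kg.
Cost = 0.59·0.6681 + 5.27·1.139 + 2.96·1.041 = 9.4781.

€9.48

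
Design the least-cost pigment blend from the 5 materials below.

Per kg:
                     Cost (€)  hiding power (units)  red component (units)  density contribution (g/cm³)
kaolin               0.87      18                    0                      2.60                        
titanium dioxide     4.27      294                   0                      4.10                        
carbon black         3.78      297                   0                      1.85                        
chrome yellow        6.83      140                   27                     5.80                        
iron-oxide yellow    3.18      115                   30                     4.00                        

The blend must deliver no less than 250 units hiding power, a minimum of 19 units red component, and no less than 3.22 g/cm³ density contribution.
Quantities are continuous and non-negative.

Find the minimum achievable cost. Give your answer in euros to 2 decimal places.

Let x1 = kg of kaolin, x2 = kg of titanium dioxide, x3 = kg of carbon black, x4 = kg of chrome yellow, x5 = kg of iron-oxide yellow.
Minimise 0.87x1 + 4.27x2 + 3.78x3 + 6.83x4 + 3.18x5 subject to:
  18x1 + 294x2 + 297x3 + 140x4 + 115x5 ≥ 250   (hiding power)
  27x4 + 30x5 ≥ 19   (red component)
  2.6x1 + 4.1x2 + 1.85x3 + 5.8x4 + 4x5 ≥ 3.22   (density contribution)
  x1, x2, x3, x4, x5 ≥ 0.
The cheapest feasible vertex uses only carbon black, iron-oxide yellow; kaolin, titanium dioxide, chrome yellow are not used. Binding constraints: hiding power and red component.
That vertex is x3 = 0.5965, x5 = 0.6333.
Hence cost = 3.78·0.5965 + 3.18·0.6333 = €4.2687.

€4.27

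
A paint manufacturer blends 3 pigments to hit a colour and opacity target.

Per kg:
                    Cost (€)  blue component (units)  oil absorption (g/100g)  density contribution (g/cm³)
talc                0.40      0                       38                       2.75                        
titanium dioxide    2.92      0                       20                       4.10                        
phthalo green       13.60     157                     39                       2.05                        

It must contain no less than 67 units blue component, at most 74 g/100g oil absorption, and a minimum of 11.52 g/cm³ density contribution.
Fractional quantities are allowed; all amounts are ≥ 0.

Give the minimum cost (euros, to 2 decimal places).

€13.04

Let x1 = kg of talc, x2 = kg of titanium dioxide, x3 = kg of phthalo green.
Minimise 0.4x1 + 2.92x2 + 13.6x3 with:
  157x3 ≥ 67   (blue component)
  38x1 + 20x2 + 39x3 ≤ 74   (oil absorption)
  2.75x1 + 4.1x2 + 2.05x3 ≥ 11.52   (density contribution)
  x1, x2, x3 ≥ 0.
The optimal mix uses every input. There the blue component, oil absorption, density contribution constraints are tight.
Optimal quantities: talc = 0.2208 kg, titanium dioxide = 2.448 kg, phthalo green = 0.4268 kg.
Objective = 0.4·0.2208 + 2.92·2.448 + 13.6·0.4268 = 13.0410.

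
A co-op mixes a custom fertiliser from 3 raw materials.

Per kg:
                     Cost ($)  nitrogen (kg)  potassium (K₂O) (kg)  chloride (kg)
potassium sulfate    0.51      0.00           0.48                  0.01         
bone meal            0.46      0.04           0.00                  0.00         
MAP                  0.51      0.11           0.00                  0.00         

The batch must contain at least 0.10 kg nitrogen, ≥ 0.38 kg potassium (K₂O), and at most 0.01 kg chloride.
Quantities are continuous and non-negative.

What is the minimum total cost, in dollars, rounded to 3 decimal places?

$0.867

Let x1 = kg of potassium sulfate, x2 = kg of bone meal, x3 = kg of MAP.
Minimize 0.51x1 + 0.46x2 + 0.51x3 with:
  0.04x2 + 0.11x3 ≥ 0.1   (nitrogen)
  0.48x1 ≥ 0.38   (potassium (K₂O))
  0.01x1 ≤ 0.01   (chloride)
  x1, x2, x3 ≥ 0.
The minimum-cost mix takes nothing from bone meal — only potassium sulfate, MAP. Binding constraints: nitrogen and potassium (K₂O).
Solving gives x1 = 0.7917, x3 = 0.9091.
Cost = 0.51·0.7917 + 0.51·0.9091 = 0.86741.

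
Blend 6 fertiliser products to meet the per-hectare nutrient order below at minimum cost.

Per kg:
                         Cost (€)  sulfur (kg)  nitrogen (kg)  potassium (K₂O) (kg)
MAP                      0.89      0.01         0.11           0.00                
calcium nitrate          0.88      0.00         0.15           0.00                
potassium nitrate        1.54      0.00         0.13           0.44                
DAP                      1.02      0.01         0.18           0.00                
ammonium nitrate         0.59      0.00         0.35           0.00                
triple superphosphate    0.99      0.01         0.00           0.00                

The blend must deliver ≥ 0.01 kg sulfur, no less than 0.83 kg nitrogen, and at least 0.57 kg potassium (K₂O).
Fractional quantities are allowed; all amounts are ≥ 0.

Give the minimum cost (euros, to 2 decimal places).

Let x1 = kg of MAP, x2 = kg of calcium nitrate, x3 = kg of potassium nitrate, x4 = kg of DAP, x5 = kg of ammonium nitrate, x6 = kg of triple superphosphate.
Minimise 0.89x1 + 0.88x2 + 1.54x3 + 1.02x4 + 0.59x5 + 0.99x6 subject to:
  0.01x1 + 0.01x4 + 0.01x6 ≥ 0.01   (sulfur)
  0.11x1 + 0.15x2 + 0.13x3 + 0.18x4 + 0.35x5 ≥ 0.83   (nitrogen)
  0.44x3 ≥ 0.57   (potassium (K₂O))
  x1, x2, x3, x4, x5, x6 ≥ 0.
The cheapest feasible vertex uses only MAP, potassium nitrate, ammonium nitrate; calcium nitrate, DAP, triple superphosphate are not used. The sulfur, nitrogen, potassium (K₂O) requirements are met with equality.
So MAP = 1 kg, potassium nitrate = 1.295 kg, ammonium nitrate = 1.576 kg.
Cost = 0.89·1 + 1.54·1.295 + 0.59·1.576 = 3.8141.

€3.81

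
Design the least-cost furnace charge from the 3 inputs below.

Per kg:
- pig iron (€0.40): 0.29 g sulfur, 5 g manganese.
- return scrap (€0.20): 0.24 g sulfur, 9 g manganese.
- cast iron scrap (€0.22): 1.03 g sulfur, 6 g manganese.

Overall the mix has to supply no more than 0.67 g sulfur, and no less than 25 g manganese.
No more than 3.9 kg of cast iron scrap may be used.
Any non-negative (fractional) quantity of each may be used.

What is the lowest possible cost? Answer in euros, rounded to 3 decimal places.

€0.556

This is a linear program. Let x1 = kg of pig iron, x2 = kg of return scrap, x3 = kg of cast iron scrap.
Minimise 0.4x1 + 0.2x2 + 0.22x3 subject to:
  0.29x1 + 0.24x2 + 1.03x3 ≤ 0.67   (sulfur)
  5x1 + 9x2 + 6x3 ≥ 25   (manganese)
  x3 ≤ 3.9
  x1, x2, x3 ≥ 0.
The cheapest feasible vertex uses only return scrap; pig iron, cast iron scrap are not used. Binding constraint: manganese.
Optimal quantities: return scrap = 2.778 kg.
Cost = 0.2·2.778 = 0.55560.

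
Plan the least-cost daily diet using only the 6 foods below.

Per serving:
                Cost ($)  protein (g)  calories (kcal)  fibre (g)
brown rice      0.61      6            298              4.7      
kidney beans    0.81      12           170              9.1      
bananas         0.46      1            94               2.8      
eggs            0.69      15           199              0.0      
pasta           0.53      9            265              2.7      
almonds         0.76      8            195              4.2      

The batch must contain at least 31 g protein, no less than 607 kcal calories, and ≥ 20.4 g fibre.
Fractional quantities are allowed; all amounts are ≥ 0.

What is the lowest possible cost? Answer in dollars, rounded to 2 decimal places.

Set it up as a linear program. Let x1 = servings of brown rice, x2 = servings of kidney beans, x3 = servings of bananas, x4 = servings of eggs, x5 = servings of pasta, x6 = servings of almonds.
Minimise 0.61x1 + 0.81x2 + 0.46x3 + 0.69x4 + 0.53x5 + 0.76x6 with:
  6x1 + 12x2 + 1x3 + 15x4 + 9x5 + 8x6 ≥ 31   (protein)
  298x1 + 170x2 + 94x3 + 199x4 + 265x5 + 195x6 ≥ 607   (calories)
  4.7x1 + 9.1x2 + 2.8x3 + 2.7x5 + 4.2x6 ≥ 20.4   (fibre)
  x1, x2, x3, x4, x5, x6 ≥ 0.
The cheapest feasible vertex uses only brown rice, kidney beans, pasta; bananas, eggs, almonds are not used. Binding constraints: protein, calories, fibre.
Solving gives x1 = 0.2946, x2 = 1.863, x5 = 0.7642.
Objective = 0.61·0.2946 + 0.81·1.863 + 0.53·0.7642 = 2.0938.

$2.09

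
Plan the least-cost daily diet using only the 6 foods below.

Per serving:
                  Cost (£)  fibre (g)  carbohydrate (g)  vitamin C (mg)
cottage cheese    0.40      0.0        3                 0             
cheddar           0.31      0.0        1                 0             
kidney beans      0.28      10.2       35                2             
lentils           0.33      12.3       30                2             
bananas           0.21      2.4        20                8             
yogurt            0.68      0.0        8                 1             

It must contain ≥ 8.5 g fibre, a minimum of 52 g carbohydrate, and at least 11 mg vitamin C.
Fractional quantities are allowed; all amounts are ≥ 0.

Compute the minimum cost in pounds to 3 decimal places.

Let x1 = servings of cottage cheese, x2 = servings of cheddar, x3 = servings of kidney beans, x4 = servings of lentils, x5 = servings of bananas, x6 = servings of yogurt.
Minimise 0.4x1 + 0.31x2 + 0.28x3 + 0.33x4 + 0.21x5 + 0.68x6 subject to:
  10.2x3 + 12.3x4 + 2.4x5 ≥ 8.5   (fibre)
  3x1 + 1x2 + 35x3 + 30x4 + 20x5 + 8x6 ≥ 52   (carbohydrate)
  2x3 + 2x4 + 8x5 + 1x6 ≥ 11   (vitamin C)
  x1, x2, x3, x4, x5, x6 ≥ 0.
At the optimum only kidney beans, bananas are positive (cottage cheese, cheddar, lentils, yogurt = 0). Binding constraints: carbohydrate and vitamin C.
Optimal quantities: kidney beans = 0.8167 servings, bananas = 1.171 servings.
Total cost: 0.28·0.8167 + 0.21·1.171 = 0.47459.

£0.475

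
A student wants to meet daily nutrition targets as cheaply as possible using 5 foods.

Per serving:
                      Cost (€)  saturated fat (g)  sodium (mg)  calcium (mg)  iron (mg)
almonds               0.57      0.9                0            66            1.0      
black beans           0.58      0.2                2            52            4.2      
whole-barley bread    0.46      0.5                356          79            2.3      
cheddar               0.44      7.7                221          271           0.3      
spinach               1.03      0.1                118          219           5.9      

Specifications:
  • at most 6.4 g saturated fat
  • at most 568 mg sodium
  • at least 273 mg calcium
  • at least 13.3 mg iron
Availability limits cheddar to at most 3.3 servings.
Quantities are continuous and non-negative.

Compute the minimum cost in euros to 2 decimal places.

€2.00

Let x1 = servings of almonds, x2 = servings of black beans, x3 = servings of whole-barley bread, x4 = servings of cheddar, x5 = servings of spinach.
Minimize 0.57x1 + 0.58x2 + 0.46x3 + 0.44x4 + 1.03x5 subject to:
  0.9x1 + 0.2x2 + 0.5x3 + 7.7x4 + 0.1x5 ≤ 6.4   (saturated fat)
  2x2 + 356x3 + 221x4 + 118x5 ≤ 568   (sodium)
  66x1 + 52x2 + 79x3 + 271x4 + 219x5 ≥ 273   (calcium)
  1x1 + 4.2x2 + 2.3x3 + 0.3x4 + 5.9x5 ≥ 13.3   (iron)
  x4 ≤ 3.3
  x1, x2, x3, x4, x5 ≥ 0.
At the optimum only black beans, spinach are positive (almonds, whole-barley bread, cheddar = 0). The calcium and iron requirements are met with equality.
Solving gives x2 = 2.124, x5 = 0.7423.
Objective = 0.58·2.124 + 1.03·0.7423 = 1.9965.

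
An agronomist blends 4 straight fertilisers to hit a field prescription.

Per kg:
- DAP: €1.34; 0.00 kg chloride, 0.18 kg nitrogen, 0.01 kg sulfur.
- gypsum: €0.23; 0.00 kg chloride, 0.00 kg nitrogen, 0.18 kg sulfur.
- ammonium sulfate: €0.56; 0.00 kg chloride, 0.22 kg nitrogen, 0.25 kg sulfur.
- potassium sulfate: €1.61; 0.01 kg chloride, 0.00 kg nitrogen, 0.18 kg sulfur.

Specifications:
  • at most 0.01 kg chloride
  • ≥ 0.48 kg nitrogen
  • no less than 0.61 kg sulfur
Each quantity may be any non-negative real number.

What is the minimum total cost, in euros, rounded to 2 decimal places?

€1.30

This is a linear program. Let x1 = kg of DAP, x2 = kg of gypsum, x3 = kg of ammonium sulfate, x4 = kg of potassium sulfate.
min 1.34x1 + 0.23x2 + 0.56x3 + 1.61x4 s.t.:
  0.01x4 ≤ 0.01   (chloride)
  0.18x1 + 0.22x3 ≥ 0.48   (nitrogen)
  0.01x1 + 0.18x2 + 0.25x3 + 0.18x4 ≥ 0.61   (sulfur)
  x1, x2, x3, x4 ≥ 0.
At the optimum only gypsum, ammonium sulfate are positive (DAP, potassium sulfate = 0). The nitrogen and sulfur requirements are met with equality.
Solving gives x2 = 0.3586, x3 = 2.182.
Hence cost = 0.23·0.3586 + 0.56·2.182 = €1.3044.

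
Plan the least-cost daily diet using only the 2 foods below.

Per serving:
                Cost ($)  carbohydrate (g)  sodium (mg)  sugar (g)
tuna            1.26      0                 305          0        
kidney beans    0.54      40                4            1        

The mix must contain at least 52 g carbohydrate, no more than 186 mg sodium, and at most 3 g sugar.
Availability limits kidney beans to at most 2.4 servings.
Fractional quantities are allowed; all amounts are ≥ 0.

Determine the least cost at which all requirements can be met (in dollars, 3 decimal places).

Set it up as a linear program. Let x1 = servings of tuna, x2 = servings of kidney beans.
Minimize 1.26x1 + 0.54x2 subject to:
  40x2 ≥ 52   (carbohydrate)
  305x1 + 4x2 ≤ 186   (sodium)
  1x2 ≤ 3   (sugar)
  x2 ≤ 2.4
  x1, x2 ≥ 0.
At the optimum only kidney beans is positive (tuna = 0). There the carbohydrate constraint is tight.
Solving gives x2 = 1.3.
Total cost: 0.54·1.3 = 0.70200.

$0.702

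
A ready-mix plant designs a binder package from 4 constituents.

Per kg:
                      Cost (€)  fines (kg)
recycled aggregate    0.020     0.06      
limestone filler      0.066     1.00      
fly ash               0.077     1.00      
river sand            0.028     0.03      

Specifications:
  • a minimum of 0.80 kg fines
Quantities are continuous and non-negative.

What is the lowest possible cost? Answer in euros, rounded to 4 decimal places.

Let x1 = kg of recycled aggregate, x2 = kg of limestone filler, x3 = kg of fly ash, x4 = kg of river sand.
min 0.02x1 + 0.066x2 + 0.077x3 + 0.028x4 s.t.:
  0.06x1 + 1x2 + 1x3 + 0.03x4 ≥ 0.8   (fines)
  x1, x2, x3, x4 ≥ 0.
The cheapest feasible vertex uses only limestone filler; recycled aggregate, fly ash, river sand are not used. Binding constraint: fines.
Optimal quantities: limestone filler = 0.8 kg.
Objective = 0.066·0.8 = 0.052800.

€0.0528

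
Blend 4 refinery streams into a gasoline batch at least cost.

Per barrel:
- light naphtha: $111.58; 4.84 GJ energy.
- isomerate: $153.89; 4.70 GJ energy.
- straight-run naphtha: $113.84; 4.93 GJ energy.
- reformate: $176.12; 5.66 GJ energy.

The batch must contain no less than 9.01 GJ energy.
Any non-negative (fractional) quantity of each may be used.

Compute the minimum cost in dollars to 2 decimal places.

Let x1 = barrels of light naphtha, x2 = barrels of isomerate, x3 = barrels of straight-run naphtha, x4 = barrels of reformate.
Minimise 111.58x1 + 153.89x2 + 113.84x3 + 176.12x4 subject to:
  4.84x1 + 4.7x2 + 4.93x3 + 5.66x4 ≥ 9.01   (energy)
  x1, x2, x3, x4 ≥ 0.
The cheapest feasible vertex uses only light naphtha; isomerate, straight-run naphtha, reformate are not used. There the energy constraint is tight.
Solving gives x1 = 1.86157.
Total cost: 111.58·1.86157 = 207.7140.

$207.71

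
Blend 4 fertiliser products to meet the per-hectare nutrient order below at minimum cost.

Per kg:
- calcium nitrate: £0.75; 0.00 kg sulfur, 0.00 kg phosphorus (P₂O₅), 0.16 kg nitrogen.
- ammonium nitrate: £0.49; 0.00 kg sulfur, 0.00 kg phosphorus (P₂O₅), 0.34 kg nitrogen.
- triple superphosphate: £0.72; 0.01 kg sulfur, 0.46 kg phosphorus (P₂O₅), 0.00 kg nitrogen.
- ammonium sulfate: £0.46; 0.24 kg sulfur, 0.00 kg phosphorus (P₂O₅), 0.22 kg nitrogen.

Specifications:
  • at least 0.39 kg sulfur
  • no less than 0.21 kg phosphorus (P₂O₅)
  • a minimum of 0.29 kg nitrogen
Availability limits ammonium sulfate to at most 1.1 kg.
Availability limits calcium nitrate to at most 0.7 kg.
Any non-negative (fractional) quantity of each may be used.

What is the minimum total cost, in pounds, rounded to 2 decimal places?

Treat it as an LP. Let x1 = kg of calcium nitrate, x2 = kg of ammonium nitrate, x3 = kg of triple superphosphate, x4 = kg of ammonium sulfate.
min 0.75x1 + 0.49x2 + 0.72x3 + 0.46x4 with:
  0.01x3 + 0.24x4 ≥ 0.39   (sulfur)
  0.46x3 ≥ 0.21   (phosphorus (P₂O₅))
  0.16x1 + 0.34x2 + 0.22x4 ≥ 0.29   (nitrogen)
  x4 ≤ 1.1
  x1 ≤ 0.7
  x1, x2, x3, x4 ≥ 0.
At the optimum only ammonium nitrate, triple superphosphate, ammonium sulfate are positive (calcium nitrate = 0). The sulfur, nitrogen, the ammonium sulfate cap requirements are met with equality.
Optimal quantities: ammonium nitrate = 0.1412 kg, triple superphosphate = 12.6 kg, ammonium sulfate = 1.1 kg.
Total cost: 0.49·0.1412 + 0.72·12.6 + 0.46·1.1 = 9.6472.

£9.65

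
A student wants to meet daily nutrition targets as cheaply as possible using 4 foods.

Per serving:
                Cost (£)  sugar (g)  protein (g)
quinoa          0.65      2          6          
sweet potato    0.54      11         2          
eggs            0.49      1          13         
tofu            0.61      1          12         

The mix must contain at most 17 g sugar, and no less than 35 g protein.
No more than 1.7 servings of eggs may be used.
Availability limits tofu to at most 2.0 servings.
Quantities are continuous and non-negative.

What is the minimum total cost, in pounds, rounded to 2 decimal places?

Set it up as a linear program. Let x1 = servings of quinoa, x2 = servings of sweet potato, x3 = servings of eggs, x4 = servings of tofu.
Minimise 0.65x1 + 0.54x2 + 0.49x3 + 0.61x4 with:
  2x1 + 11x2 + 1x3 + 1x4 ≤ 17   (sugar)
  6x1 + 2x2 + 13x3 + 12x4 ≥ 35   (protein)
  x3 ≤ 1.7
  x4 ≤ 2
  x1, x2, x3, x4 ≥ 0.
The optimal basis is {eggs, tofu}; quinoa, sweet potato drop out. There the protein and the eggs cap constraints are tight.
So eggs = 1.7 servings, tofu = 1.075 servings.
Objective = 0.49·1.7 + 0.61·1.075 = 1.4888.

£1.49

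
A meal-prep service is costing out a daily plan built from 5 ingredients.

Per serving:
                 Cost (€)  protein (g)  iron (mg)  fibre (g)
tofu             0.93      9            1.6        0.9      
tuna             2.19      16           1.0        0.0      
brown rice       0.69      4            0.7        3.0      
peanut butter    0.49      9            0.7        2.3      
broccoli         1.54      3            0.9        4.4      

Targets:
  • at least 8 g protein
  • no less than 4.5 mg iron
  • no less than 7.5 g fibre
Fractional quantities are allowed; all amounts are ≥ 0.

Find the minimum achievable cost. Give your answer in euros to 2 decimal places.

Treat it as an LP. Let x1 = servings of tofu, x2 = servings of tuna, x3 = servings of brown rice, x4 = servings of peanut butter, x5 = servings of broccoli.
Minimize 0.93x1 + 2.19x2 + 0.69x3 + 0.49x4 + 1.54x5 s.t.:
  9x1 + 16x2 + 4x3 + 9x4 + 3x5 ≥ 8   (protein)
  1.6x1 + 1x2 + 0.7x3 + 0.7x4 + 0.9x5 ≥ 4.5   (iron)
  0.9x1 + 3x3 + 2.3x4 + 4.4x5 ≥ 7.5   (fibre)
  x1, x2, x3, x4, x5 ≥ 0.
The cheapest feasible vertex uses only tofu, peanut butter; tuna, brown rice, broccoli are not used. The iron and fibre requirements are met with equality.
That vertex is x1 = 1.672, x4 = 2.607.
Objective = 0.93·1.672 + 0.49·2.607 = 2.8324.

€2.83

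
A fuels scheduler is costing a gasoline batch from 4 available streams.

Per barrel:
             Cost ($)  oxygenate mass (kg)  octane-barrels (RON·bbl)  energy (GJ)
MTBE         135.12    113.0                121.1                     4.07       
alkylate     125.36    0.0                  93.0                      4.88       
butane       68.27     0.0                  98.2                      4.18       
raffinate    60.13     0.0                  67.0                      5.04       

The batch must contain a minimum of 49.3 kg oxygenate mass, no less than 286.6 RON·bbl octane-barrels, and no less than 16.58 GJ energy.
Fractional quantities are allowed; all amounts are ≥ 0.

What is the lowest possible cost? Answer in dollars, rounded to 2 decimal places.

$251.53

This is a linear program. Let x1 = barrels of MTBE, x2 = barrels of alkylate, x3 = barrels of butane, x4 = barrels of raffinate.
Minimize 135.12x1 + 125.36x2 + 68.27x3 + 60.13x4 subject to:
  113x1 ≥ 49.3   (oxygenate mass)
  121.1x1 + 93x2 + 98.2x3 + 67x4 ≥ 286.6   (octane-barrels)
  4.07x1 + 4.88x2 + 4.18x3 + 5.04x4 ≥ 16.58   (energy)
  x1, x2, x3, x4 ≥ 0.
At the optimum only MTBE, butane, raffinate are positive (alkylate = 0). There the oxygenate mass, octane-barrels, energy constraints are tight.
Solving gives x1 = 0.43628, x3 = 0.867, x4 = 2.2183.
Hence cost = 135.12·0.43628 + 68.27·0.867 + 60.13·2.2183 = $251.5266.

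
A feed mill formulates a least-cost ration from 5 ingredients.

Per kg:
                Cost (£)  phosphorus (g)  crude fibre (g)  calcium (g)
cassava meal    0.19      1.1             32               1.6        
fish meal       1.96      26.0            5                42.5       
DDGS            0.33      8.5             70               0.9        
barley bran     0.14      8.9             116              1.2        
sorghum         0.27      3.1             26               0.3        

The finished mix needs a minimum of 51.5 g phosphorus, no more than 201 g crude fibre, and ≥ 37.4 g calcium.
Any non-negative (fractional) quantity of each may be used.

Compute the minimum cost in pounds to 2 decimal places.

£2.99

Let x1 = kg of cassava meal, x2 = kg of fish meal, x3 = kg of DDGS, x4 = kg of barley bran, x5 = kg of sorghum.
min 0.19x1 + 1.96x2 + 0.33x3 + 0.14x4 + 0.27x5 subject to:
  1.1x1 + 26x2 + 8.5x3 + 8.9x4 + 3.1x5 ≥ 51.5   (phosphorus)
  32x1 + 5x2 + 70x3 + 116x4 + 26x5 ≤ 201   (crude fibre)
  1.6x1 + 42.5x2 + 0.9x3 + 1.2x4 + 0.3x5 ≥ 37.4   (calcium)
  x1, x2, x3, x4, x5 ≥ 0.
At the optimum only fish meal, barley bran are positive (cassava meal, DDGS, sorghum = 0). There the phosphorus and crude fibre constraints are tight.
That vertex is x2 = 1.408, x4 = 1.672.
Objective = 1.96·1.408 + 0.14·1.672 = 2.9938.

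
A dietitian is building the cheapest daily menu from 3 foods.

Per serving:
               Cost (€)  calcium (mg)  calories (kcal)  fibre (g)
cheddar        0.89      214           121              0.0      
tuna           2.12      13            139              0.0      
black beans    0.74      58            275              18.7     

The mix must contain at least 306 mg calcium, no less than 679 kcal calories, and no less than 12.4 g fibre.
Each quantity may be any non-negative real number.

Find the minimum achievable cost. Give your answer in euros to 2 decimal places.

€2.31

This is a linear program. Let x1 = servings of cheddar, x2 = servings of tuna, x3 = servings of black beans.
Minimize 0.89x1 + 2.12x2 + 0.74x3 s.t.:
  214x1 + 13x2 + 58x3 ≥ 306   (calcium)
  121x1 + 139x2 + 275x3 ≥ 679   (calories)
  18.7x3 ≥ 12.4   (fibre)
  x1, x2, x3 ≥ 0.
At the optimum only cheddar, black beans are positive (tuna = 0). There the calcium and calories constraints are tight.
So cheddar = 0.8637 servings, black beans = 2.089 servings.
Total cost: 0.89·0.8637 + 0.74·2.089 = 2.3146.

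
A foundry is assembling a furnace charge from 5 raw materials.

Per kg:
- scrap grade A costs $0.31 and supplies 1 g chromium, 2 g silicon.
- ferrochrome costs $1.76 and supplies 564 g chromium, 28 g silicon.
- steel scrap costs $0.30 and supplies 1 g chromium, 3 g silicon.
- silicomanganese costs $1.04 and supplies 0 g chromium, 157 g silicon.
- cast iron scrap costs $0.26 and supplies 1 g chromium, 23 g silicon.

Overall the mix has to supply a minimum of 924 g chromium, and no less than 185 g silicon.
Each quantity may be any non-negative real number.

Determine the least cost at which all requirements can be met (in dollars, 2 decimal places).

This is a linear program. Let x1 = kg of scrap grade A, x2 = kg of ferrochrome, x3 = kg of steel scrap, x4 = kg of silicomanganese, x5 = kg of cast iron scrap.
Minimize 0.31x1 + 1.76x2 + 0.3x3 + 1.04x4 + 0.26x5 subject to:
  1x1 + 564x2 + 1x3 + 1x5 ≥ 924   (chromium)
  2x1 + 28x2 + 3x3 + 157x4 + 23x5 ≥ 185   (silicon)
  x1, x2, x3, x4, x5 ≥ 0.
The cheapest feasible vertex uses only ferrochrome, silicomanganese; scrap grade A, steel scrap, cast iron scrap are not used. There the chromium and silicon constraints are tight.
So ferrochrome = 1.6383 kg, silicomanganese = 0.88616 kg.
Hence cost = 1.76·1.6383 + 1.04·0.88616 = $3.80501.

$3.81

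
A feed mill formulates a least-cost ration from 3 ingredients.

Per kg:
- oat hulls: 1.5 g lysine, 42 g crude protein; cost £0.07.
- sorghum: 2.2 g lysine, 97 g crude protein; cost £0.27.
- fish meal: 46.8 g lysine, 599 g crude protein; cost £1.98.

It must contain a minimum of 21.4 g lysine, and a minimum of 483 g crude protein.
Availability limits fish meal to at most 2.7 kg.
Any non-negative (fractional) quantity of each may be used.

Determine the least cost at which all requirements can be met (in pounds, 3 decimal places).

Treat it as an LP. Let x1 = kg of oat hulls, x2 = kg of sorghum, x3 = kg of fish meal.
min 0.07x1 + 0.27x2 + 1.98x3 subject to:
  1.5x1 + 2.2x2 + 46.8x3 ≥ 21.4   (lysine)
  42x1 + 97x2 + 599x3 ≥ 483   (crude protein)
  x3 ≤ 2.7
  x1, x2, x3 ≥ 0.
The optimal basis is {oat hulls, fish meal}; sorghum drops out. Binding constraints: lysine and crude protein.
So oat hulls = 9.17 kg, fish meal = 0.1633 kg.
Hence cost = 0.07·9.17 + 1.98·0.1633 = £0.96523.

£0.965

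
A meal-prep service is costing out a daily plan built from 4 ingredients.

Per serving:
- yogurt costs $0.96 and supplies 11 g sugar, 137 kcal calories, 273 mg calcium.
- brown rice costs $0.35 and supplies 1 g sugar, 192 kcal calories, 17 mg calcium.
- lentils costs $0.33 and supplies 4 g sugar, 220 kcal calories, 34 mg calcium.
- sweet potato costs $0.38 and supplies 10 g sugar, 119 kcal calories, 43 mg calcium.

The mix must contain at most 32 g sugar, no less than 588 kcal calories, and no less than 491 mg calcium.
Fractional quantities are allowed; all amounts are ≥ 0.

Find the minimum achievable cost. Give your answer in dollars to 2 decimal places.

Let x1 = servings of yogurt, x2 = servings of brown rice, x3 = servings of lentils, x4 = servings of sweet potato.
Minimize 0.96x1 + 0.35x2 + 0.33x3 + 0.38x4 subject to:
  11x1 + 1x2 + 4x3 + 10x4 ≤ 32   (sugar)
  137x1 + 192x2 + 220x3 + 119x4 ≥ 588   (calories)
  273x1 + 17x2 + 34x3 + 43x4 ≥ 491   (calcium)
  x1, x2, x3, x4 ≥ 0.
At the optimum only yogurt, lentils are positive (brown rice, sweet potato = 0). Binding constraints: calories and calcium.
That vertex is x1 = 1.589, x3 = 1.683.
Total cost: 0.96·1.589 + 0.33·1.683 = 2.0808.

$2.08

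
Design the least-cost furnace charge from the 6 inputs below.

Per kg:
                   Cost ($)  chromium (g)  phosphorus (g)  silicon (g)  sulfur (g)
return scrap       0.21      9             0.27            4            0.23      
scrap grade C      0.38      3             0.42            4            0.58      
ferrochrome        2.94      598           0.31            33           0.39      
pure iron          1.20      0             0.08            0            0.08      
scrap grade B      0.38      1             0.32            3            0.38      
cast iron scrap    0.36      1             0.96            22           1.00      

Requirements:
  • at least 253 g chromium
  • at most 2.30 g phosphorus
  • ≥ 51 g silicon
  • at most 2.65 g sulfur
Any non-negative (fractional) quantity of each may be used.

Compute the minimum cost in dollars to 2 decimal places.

$1.84

Set it up as a linear program. Let x1 = kg of return scrap, x2 = kg of scrap grade C, x3 = kg of ferrochrome, x4 = kg of pure iron, x5 = kg of scrap grade B, x6 = kg of cast iron scrap.
Minimize 0.21x1 + 0.38x2 + 2.94x3 + 1.2x4 + 0.38x5 + 0.36x6 subject to:
  9x1 + 3x2 + 598x3 + 1x5 + 1x6 ≥ 253   (chromium)
  0.27x1 + 0.42x2 + 0.31x3 + 0.08x4 + 0.32x5 + 0.96x6 ≤ 2.3   (phosphorus)
  4x1 + 4x2 + 33x3 + 3x5 + 22x6 ≥ 51   (silicon)
  0.23x1 + 0.58x2 + 0.39x3 + 0.08x4 + 0.38x5 + 1x6 ≤ 2.65   (sulfur)
  x1, x2, x3, x4, x5, x6 ≥ 0.
The cheapest feasible vertex uses only ferrochrome, cast iron scrap; return scrap, scrap grade C, pure iron, scrap grade B are not used. There the chromium and silicon constraints are tight.
Optimal quantities: ferrochrome = 0.4203 kg, cast iron scrap = 1.688 kg.
Hence cost = 2.94·0.4203 + 0.36·1.688 = $1.8434.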